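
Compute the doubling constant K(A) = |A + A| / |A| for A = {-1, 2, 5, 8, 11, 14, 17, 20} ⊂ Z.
K = |A + A| / |A| = 15/8

Enumerate A + A = {a + b : a, b ∈ A}. With |A| = 8, there are |A|^2 = 64 ordered sum pairs; collecting distinct values, A + A = {-2, 1, 4, 7, 10, 13, 16, 19, 22, 25, 28, 31, 34, 37, 40}, so |A + A| = 15. Thus K = 15/8. Here |A + A| = 2|A| − 1 = 15, the minimum possible — so K = 15/8 is minimal, which holds iff A is an arithmetic progression.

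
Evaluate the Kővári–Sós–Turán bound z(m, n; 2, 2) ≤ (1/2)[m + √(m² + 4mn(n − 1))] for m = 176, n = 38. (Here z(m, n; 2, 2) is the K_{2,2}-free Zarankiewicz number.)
z(176, 38; 2, 2) ≤ (1/2)[176 + √(176² + 4·176·38·37)] = (1/2)[176 + √1020800] = 593.1732

Kővári–Sós–Turán: let r_1, ..., r_176 be the row sums and z = Σ r_i the total number of 1s. Each pair of columns can share at most one row with both entries 1 (else a 2×2 all-ones block appears), so Σ_i C(r_i, 2) ≤ C(38, 2) = 703. By convexity Σ_i C(r_i, 2) ≥ 176·C(z/176, 2) = z(z − 176)/(2·176), giving z² − 176z − 176·38·37 ≤ 0 and hence z ≤ (1/2)[176 + √(30976 + 4·247456)] = (1/2)[176 + √1020800] ≈ (1/2)(176 + 1010.3465) = 593.1732.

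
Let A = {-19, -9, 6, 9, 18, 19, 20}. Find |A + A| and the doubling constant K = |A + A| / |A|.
K = |A + A| / |A| = 26/7

Enumerate A + A = {a + b : a, b ∈ A}. With |A| = 7, there are |A|^2 = 49 ordered sum pairs; collecting distinct values, A + A = {-38, -28, -18, -13, -10, -3, -1, 0, 1, 9, 10, 11, 12, 15, 18, 24, 25, 26, 27, 28, 29, 36, 37, 38, 39, 40}, so |A + A| = 26. Thus K = 26/7. For comparison, the minimum possible |A + A| over all 7-element sets is 2·7 − 1 = 13 (so min K = 13/7), attained only by arithmetic progressions.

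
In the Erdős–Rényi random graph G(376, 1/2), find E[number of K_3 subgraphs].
E[# K_3] = C(376, 3) · (1/2)^C(3, 2) = 8789000 / 2^3 = 1098625

For each 3-subset S of vertices (there are C(376, 3) = 8789000 such S), let X_S = 1 if S induces a K_3 (all C(3, 2) = 3 edges present). Then P(X_S = 1) = (1/2)^3 = 1/8. By linearity of expectation, E[# K_3] = C(376, 3) · (1/2)^3 = 8789000 / 8 = 1098625.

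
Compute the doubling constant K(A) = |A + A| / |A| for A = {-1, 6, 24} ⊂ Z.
K = |A + A| / |A| = 6/3 = 2

Enumerate A + A = {a + b : a, b ∈ A}. With |A| = 3, there are |A|^2 = 9 ordered sum pairs; collecting distinct values, A + A = {-2, 5, 12, 23, 30, 48}, so |A + A| = 6. Thus K = 6/3 = 2. For comparison, the minimum possible |A + A| over all 3-element sets is 2·3 − 1 = 5 (so min K = 5/3), attained only by arithmetic progressions.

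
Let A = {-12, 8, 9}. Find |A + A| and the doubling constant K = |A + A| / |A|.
K = |A + A| / |A| = 6/3 = 2

Enumerate A + A = {a + b : a, b ∈ A}. With |A| = 3, there are |A|^2 = 9 ordered sum pairs; collecting distinct values, A + A = {-24, -4, -3, 16, 17, 18}, so |A + A| = 6. Thus K = 6/3 = 2. For comparison, the minimum possible |A + A| over all 3-element sets is 2·3 − 1 = 5 (so min K = 5/3), attained only by arithmetic progressions.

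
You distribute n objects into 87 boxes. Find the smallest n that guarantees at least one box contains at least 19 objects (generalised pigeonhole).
n = (19 − 1)·87 + 1 = 1567

By the generalised pigeonhole principle, to guarantee some box contains ≥ r objects we need more than (r − 1) · k objects total. Threshold: n = (r − 1) · k + 1. With r = 19 and k = 87: n = 18 · 87 + 1 = 1566 + 1 = 1567. For n = 1566 = 18 · 87, we can put exactly 18 objects in every box, avoiding 19 in any single one — so 1567 is tight.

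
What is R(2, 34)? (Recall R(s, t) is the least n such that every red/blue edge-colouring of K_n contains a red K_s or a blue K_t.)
R(2, 34) = 34

R(2, k) = k for all k ≥ 2: in a 2-colouring of K_k, either some edge is red (a red K_2) or all edges are blue (a blue K_k). And K_{33} coloured all-blue has no blue K_34, so R(2, 34) > 33. Hence R(2, 34) = 34.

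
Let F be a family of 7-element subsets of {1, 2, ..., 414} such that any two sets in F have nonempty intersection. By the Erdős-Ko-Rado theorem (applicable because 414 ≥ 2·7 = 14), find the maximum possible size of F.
max |F| = C(413, 6) = 6645442750156

Erdős-Ko-Rado (1961): when n ≥ 2k, max |F| = C(n−1, k−1). The bound is attained by the star {A : i ∈ A} for any fixed i ∈ [n]. Here C(414−1, 7−1) = C(413, 6) = 6645442750156.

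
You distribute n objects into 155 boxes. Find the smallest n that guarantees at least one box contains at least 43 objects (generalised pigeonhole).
n = (43 − 1)·155 + 1 = 6511

By the generalised pigeonhole principle, to guarantee some box contains ≥ r objects we need more than (r − 1) · k objects total. Threshold: n = (r − 1) · k + 1. With r = 43 and k = 155: n = 42 · 155 + 1 = 6510 + 1 = 6511. For n = 6510 = 42 · 155, we can put exactly 42 objects in every box, avoiding 43 in any single one — so 6511 is tight.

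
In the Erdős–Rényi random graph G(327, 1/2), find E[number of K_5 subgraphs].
E[# K_5] = C(327, 5) · (1/2)^C(5, 2) = 30214471365 / 2^10 ≈ 29506319.692383

For each 5-subset S of vertices (there are C(327, 5) = 30214471365 such S), let X_S = 1 if S induces a K_5 (all C(5, 2) = 10 edges present). Then P(X_S = 1) = (1/2)^10 = 1/1024. By linearity of expectation, E[# K_5] = C(327, 5) · (1/2)^10 = 30214471365 / 1024 ≈ 29506319.692383.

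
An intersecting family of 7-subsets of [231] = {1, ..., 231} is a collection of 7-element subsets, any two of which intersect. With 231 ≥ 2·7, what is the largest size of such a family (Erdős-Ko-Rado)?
max |F| = C(230, 6) = 192522939225

The Erdős-Ko-Rado theorem states: for n ≥ 2k, an intersecting family of k-subsets of an n-element set has size at most C(n − 1, k − 1), with equality for 'star' families {A ⊆ [n] : |A| = k, i ∈ A} (fix an element i). For n = 231, k = 7: C(230, 6) = 192522939225.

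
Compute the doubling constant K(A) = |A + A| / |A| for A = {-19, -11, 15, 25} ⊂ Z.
K = |A + A| / |A| = 10/4 = 5/2

Enumerate A + A = {a + b : a, b ∈ A}. With |A| = 4, there are |A|^2 = 16 ordered sum pairs; collecting distinct values, A + A = {-38, -30, -22, -4, 4, 6, 14, 30, 40, 50}, so |A + A| = 10. Thus K = 10/4 = 5/2. For comparison, the minimum possible |A + A| over all 4-element sets is 2·4 − 1 = 7 (so min K = 7/4), attained only by arithmetic progressions.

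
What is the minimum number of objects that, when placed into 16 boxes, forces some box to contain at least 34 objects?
n = (34 − 1)·16 + 1 = 529

By the generalised pigeonhole principle, to guarantee some box contains ≥ r objects we need more than (r − 1) · k objects total. Threshold: n = (r − 1) · k + 1. With r = 34 and k = 16: n = 33 · 16 + 1 = 528 + 1 = 529. For n = 528 = 33 · 16, we can put exactly 33 objects in every box, avoiding 34 in any single one — so 529 is tight.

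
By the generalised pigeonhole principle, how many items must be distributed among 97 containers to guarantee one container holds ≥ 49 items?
n = (49 − 1)·97 + 1 = 4657

By the generalised pigeonhole principle, to guarantee some box contains ≥ r objects we need more than (r − 1) · k objects total. Threshold: n = (r − 1) · k + 1. With r = 49 and k = 97: n = 48 · 97 + 1 = 4656 + 1 = 4657. For n = 4656 = 48 · 97, we can put exactly 48 objects in every box, avoiding 49 in any single one — so 4657 is tight.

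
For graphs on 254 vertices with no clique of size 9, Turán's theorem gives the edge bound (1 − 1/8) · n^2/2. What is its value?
Turán density bound = (7/8) · 254^2/2 = 112903/4 ≈ 28225.75

Turán's theorem: ex(n, K_{r+1}) is achieved by the complete r-partite Turán graph T(n, r) with parts as balanced as possible, and is at most (1 − 1/r) · n^2/2. For r = 8, n = 254: the density bound is (7/8) · 64516/2 = 112903/4 ≈ 28225.75. The integer-valued extremum is e(T(254, 8)) = 28225, which is strictly less than the density bound 112903/4 since 8 ∤ 254 (the parts of T(254, 8) cannot all be equal).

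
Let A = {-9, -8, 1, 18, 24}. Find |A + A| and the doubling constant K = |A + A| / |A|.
K = |A + A| / |A| = 15/5 = 3

Enumerate A + A = {a + b : a, b ∈ A}. With |A| = 5, there are |A|^2 = 25 ordered sum pairs; collecting distinct values, A + A = {-18, -17, -16, -8, -7, 2, 9, 10, 15, 16, 19, 25, 36, 42, 48}, so |A + A| = 15. Thus K = 15/5 = 3. For comparison, the minimum possible |A + A| over all 5-element sets is 2·5 − 1 = 9 (so min K = 9/5), attained only by arithmetic progressions.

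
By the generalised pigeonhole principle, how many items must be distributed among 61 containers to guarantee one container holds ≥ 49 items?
n = (49 − 1)·61 + 1 = 2929

By the generalised pigeonhole principle, to guarantee some box contains ≥ r objects we need more than (r − 1) · k objects total. Threshold: n = (r − 1) · k + 1. With r = 49 and k = 61: n = 48 · 61 + 1 = 2928 + 1 = 2929. For n = 2928 = 48 · 61, we can put exactly 48 objects in every box, avoiding 49 in any single one — so 2929 is tight.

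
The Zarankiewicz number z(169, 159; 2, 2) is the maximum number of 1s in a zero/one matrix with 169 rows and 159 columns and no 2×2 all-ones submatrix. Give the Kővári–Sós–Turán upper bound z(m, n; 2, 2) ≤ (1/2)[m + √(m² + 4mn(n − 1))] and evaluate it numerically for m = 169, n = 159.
z(169, 159; 2, 2) ≤ (1/2)[169 + √(169² + 4·169·159·158)] = (1/2)[169 + √17011033] = 2146.7217

Kővári–Sós–Turán: let r_1, ..., r_169 be the row sums and z = Σ r_i the total number of 1s. Each pair of columns can share at most one row with both entries 1 (else a 2×2 all-ones block appears), so Σ_i C(r_i, 2) ≤ C(159, 2) = 12561. By convexity Σ_i C(r_i, 2) ≥ 169·C(z/169, 2) = z(z − 169)/(2·169), giving z² − 169z − 169·159·158 ≤ 0 and hence z ≤ (1/2)[169 + √(28561 + 4·4245618)] = (1/2)[169 + √17011033] ≈ (1/2)(169 + 4124.4434) = 2146.7217.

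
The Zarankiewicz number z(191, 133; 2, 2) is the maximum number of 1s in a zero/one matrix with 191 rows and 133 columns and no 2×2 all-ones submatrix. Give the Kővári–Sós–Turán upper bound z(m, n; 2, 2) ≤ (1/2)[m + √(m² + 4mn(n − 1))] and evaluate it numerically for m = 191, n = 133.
z(191, 133; 2, 2) ≤ (1/2)[191 + √(191² + 4·191·133·132)] = (1/2)[191 + √13449265] = 1929.162

Kővári–Sós–Turán: let r_1, ..., r_191 be the row sums and z = Σ r_i the total number of 1s. Each pair of columns can share at most one row with both entries 1 (else a 2×2 all-ones block appears), so Σ_i C(r_i, 2) ≤ C(133, 2) = 8778. By convexity Σ_i C(r_i, 2) ≥ 191·C(z/191, 2) = z(z − 191)/(2·191), giving z² − 191z − 191·133·132 ≤ 0 and hence z ≤ (1/2)[191 + √(36481 + 4·3353196)] = (1/2)[191 + √13449265] ≈ (1/2)(191 + 3667.324) = 1929.162.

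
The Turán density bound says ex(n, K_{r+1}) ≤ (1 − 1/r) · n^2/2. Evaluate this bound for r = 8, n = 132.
Turán density bound = (7/8) · 132^2/2 = 7623

Turán's theorem: ex(n, K_{r+1}) is achieved by the complete r-partite Turán graph T(n, r) with parts as balanced as possible, and is at most (1 − 1/r) · n^2/2. For r = 8, n = 132: the density bound is (7/8) · 17424/2 = 7623. The integer-valued extremum is e(T(132, 8)) = 7622, which is strictly less than the density bound 7623 since 8 ∤ 132 (the parts of T(132, 8) cannot all be equal).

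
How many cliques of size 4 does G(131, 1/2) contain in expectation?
E[# K_4] = C(131, 4) · (1/2)^C(4, 2) = 11716640 / 2^6 = 366145/2 = 183072.5

For each 4-subset S of vertices (there are C(131, 4) = 11716640 such S), let X_S = 1 if S induces a K_4 (all C(4, 2) = 6 edges present). Then P(X_S = 1) = (1/2)^6 = 1/64. By linearity of expectation, E[# K_4] = C(131, 4) · (1/2)^6 = 11716640 / 64 = 366145/2 = 183072.5.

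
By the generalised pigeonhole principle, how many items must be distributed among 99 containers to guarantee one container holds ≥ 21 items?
n = (21 − 1)·99 + 1 = 1981

By the generalised pigeonhole principle, to guarantee some box contains ≥ r objects we need more than (r − 1) · k objects total. Threshold: n = (r − 1) · k + 1. With r = 21 and k = 99: n = 20 · 99 + 1 = 1980 + 1 = 1981. For n = 1980 = 20 · 99, we can put exactly 20 objects in every box, avoiding 21 in any single one — so 1981 is tight.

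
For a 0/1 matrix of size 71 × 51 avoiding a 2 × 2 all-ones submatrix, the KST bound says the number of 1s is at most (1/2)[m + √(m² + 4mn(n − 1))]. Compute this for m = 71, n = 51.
z(71, 51; 2, 2) ≤ (1/2)[71 + √(71² + 4·71·51·50)] = (1/2)[71 + √729241] = 462.478

Kővári–Sós–Turán: let r_1, ..., r_71 be the row sums and z = Σ r_i the total number of 1s. Each pair of columns can share at most one row with both entries 1 (else a 2×2 all-ones block appears), so Σ_i C(r_i, 2) ≤ C(51, 2) = 1275. By convexity Σ_i C(r_i, 2) ≥ 71·C(z/71, 2) = z(z − 71)/(2·71), giving z² − 71z − 71·51·50 ≤ 0 and hence z ≤ (1/2)[71 + √(5041 + 4·181050)] = (1/2)[71 + √729241] ≈ (1/2)(71 + 853.9561) = 462.478.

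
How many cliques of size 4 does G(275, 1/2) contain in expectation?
E[# K_4] = C(275, 4) · (1/2)^C(4, 2) = 233132900 / 2^6 = 58283225/16 = 3642701.5625

For each 4-subset S of vertices (there are C(275, 4) = 233132900 such S), let X_S = 1 if S induces a K_4 (all C(4, 2) = 6 edges present). Then P(X_S = 1) = (1/2)^6 = 1/64. By linearity of expectation, E[# K_4] = C(275, 4) · (1/2)^6 = 233132900 / 64 = 58283225/16 = 3642701.5625.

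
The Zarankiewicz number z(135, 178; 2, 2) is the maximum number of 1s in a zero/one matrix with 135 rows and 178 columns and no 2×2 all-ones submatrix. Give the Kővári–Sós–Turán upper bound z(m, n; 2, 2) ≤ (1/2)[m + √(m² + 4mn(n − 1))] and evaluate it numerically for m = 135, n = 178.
z(135, 178; 2, 2) ≤ (1/2)[135 + √(135² + 4·135·178·177)] = (1/2)[135 + √17031465] = 2130.9598

Kővári–Sós–Turán: let r_1, ..., r_135 be the row sums and z = Σ r_i the total number of 1s. Each pair of columns can share at most one row with both entries 1 (else a 2×2 all-ones block appears), so Σ_i C(r_i, 2) ≤ C(178, 2) = 15753. By convexity Σ_i C(r_i, 2) ≥ 135·C(z/135, 2) = z(z − 135)/(2·135), giving z² − 135z − 135·178·177 ≤ 0 and hence z ≤ (1/2)[135 + √(18225 + 4·4253310)] = (1/2)[135 + √17031465] ≈ (1/2)(135 + 4126.9196) = 2130.9598.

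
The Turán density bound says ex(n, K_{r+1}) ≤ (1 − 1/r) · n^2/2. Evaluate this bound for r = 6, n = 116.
Turán density bound = (5/6) · 116^2/2 = 16820/3 ≈ 5606.6667

Turán's theorem: ex(n, K_{r+1}) is achieved by the complete r-partite Turán graph T(n, r) with parts as balanced as possible, and is at most (1 − 1/r) · n^2/2. For r = 6, n = 116: the density bound is (5/6) · 13456/2 = 16820/3 ≈ 5606.6667. The integer-valued extremum is e(T(116, 6)) = 5606, which is strictly less than the density bound 16820/3 since 6 ∤ 116 (the parts of T(116, 6) cannot all be equal).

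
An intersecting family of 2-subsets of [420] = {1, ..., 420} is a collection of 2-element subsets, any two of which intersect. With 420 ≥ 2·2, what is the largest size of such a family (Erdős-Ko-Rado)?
max |F| = C(419, 1) = 419

Erdős-Ko-Rado (1961): when n ≥ 2k, max |F| = C(n−1, k−1). The bound is attained by the star {A : i ∈ A} for any fixed i ∈ [n]. Here C(420−1, 2−1) = C(419, 1) = 419.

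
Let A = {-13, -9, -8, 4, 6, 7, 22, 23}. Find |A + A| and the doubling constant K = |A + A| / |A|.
K = |A + A| / |A| = 30/8 = 15/4

Enumerate A + A = {a + b : a, b ∈ A}. With |A| = 8, there are |A|^2 = 64 ordered sum pairs; collecting distinct values, A + A = {-26, -22, -21, -18, -17, -16, -9, -7, -6, -5, -4, -3, -2, -1, 8, 9, 10, 11, 12, 13, 14, 15, 26, 27, 28, 29, 30, 44, 45, 46}, so |A + A| = 30. Thus K = 30/8 = 15/4. For comparison, the minimum possible |A + A| over all 8-element sets is 2·8 − 1 = 15 (so min K = 15/8), attained only by arithmetic progressions.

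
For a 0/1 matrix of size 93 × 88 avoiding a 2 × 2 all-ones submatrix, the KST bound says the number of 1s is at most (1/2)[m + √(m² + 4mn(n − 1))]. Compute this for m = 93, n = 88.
z(93, 88; 2, 2) ≤ (1/2)[93 + √(93² + 4·93·88·87)] = (1/2)[93 + √2856681] = 891.5859

Kővári–Sós–Turán: let r_1, ..., r_93 be the row sums and z = Σ r_i the total number of 1s. Each pair of columns can share at most one row with both entries 1 (else a 2×2 all-ones block appears), so Σ_i C(r_i, 2) ≤ C(88, 2) = 3828. By convexity Σ_i C(r_i, 2) ≥ 93·C(z/93, 2) = z(z − 93)/(2·93), giving z² − 93z − 93·88·87 ≤ 0 and hence z ≤ (1/2)[93 + √(8649 + 4·712008)] = (1/2)[93 + √2856681] ≈ (1/2)(93 + 1690.1719) = 891.5859.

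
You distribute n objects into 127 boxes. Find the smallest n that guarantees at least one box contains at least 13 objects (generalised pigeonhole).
n = (13 − 1)·127 + 1 = 1525

By the generalised pigeonhole principle, to guarantee some box contains ≥ r objects we need more than (r − 1) · k objects total. Threshold: n = (r − 1) · k + 1. With r = 13 and k = 127: n = 12 · 127 + 1 = 1524 + 1 = 1525. For n = 1524 = 12 · 127, we can put exactly 12 objects in every box, avoiding 13 in any single one — so 1525 is tight.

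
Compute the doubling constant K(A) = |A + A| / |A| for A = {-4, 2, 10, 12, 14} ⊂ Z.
K = |A + A| / |A| = 14/5

Enumerate A + A = {a + b : a, b ∈ A}. With |A| = 5, there are |A|^2 = 25 ordered sum pairs; collecting distinct values, A + A = {-8, -2, 4, 6, 8, 10, 12, 14, 16, 20, 22, 24, 26, 28}, so |A + A| = 14. Thus K = 14/5. For comparison, the minimum possible |A + A| over all 5-element sets is 2·5 − 1 = 9 (so min K = 9/5), attained only by arithmetic progressions.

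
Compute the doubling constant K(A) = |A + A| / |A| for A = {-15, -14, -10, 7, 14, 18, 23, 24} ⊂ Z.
K = |A + A| / |A| = 32/8 = 4

Enumerate A + A = {a + b : a, b ∈ A}. With |A| = 8, there are |A|^2 = 64 ordered sum pairs; collecting distinct values, A + A = {-30, -29, -28, -25, -24, -20, -8, -7, -3, -1, 0, 3, 4, 8, 9, 10, 13, 14, 21, 25, 28, 30, 31, 32, 36, 37, 38, 41, 42, 46, 47, 48}, so |A + A| = 32. Thus K = 32/8 = 4. For comparison, the minimum possible |A + A| over all 8-element sets is 2·8 − 1 = 15 (so min K = 15/8), attained only by arithmetic progressions.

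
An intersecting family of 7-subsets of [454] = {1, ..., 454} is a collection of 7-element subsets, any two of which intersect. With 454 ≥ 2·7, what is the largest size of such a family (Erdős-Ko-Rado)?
max |F| = C(453, 6) = 11609607868320

The Erdős-Ko-Rado theorem states: for n ≥ 2k, an intersecting family of k-subsets of an n-element set has size at most C(n − 1, k − 1), with equality for 'star' families {A ⊆ [n] : |A| = k, i ∈ A} (fix an element i). For n = 454, k = 7: C(453, 6) = 11609607868320.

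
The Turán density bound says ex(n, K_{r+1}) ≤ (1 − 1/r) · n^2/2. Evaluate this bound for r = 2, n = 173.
Turán density bound = (1/2) · 173^2/2 = 29929/4 ≈ 7482.25

Turán's theorem: ex(n, K_{r+1}) is achieved by the complete r-partite Turán graph T(n, r) with parts as balanced as possible, and is at most (1 − 1/r) · n^2/2. For r = 2, n = 173: the density bound is (1/2) · 29929/2 = 29929/4 ≈ 7482.25. The integer-valued extremum is e(T(173, 2)) = 7482, which is strictly less than the density bound 29929/4 since 2 ∤ 173 (the parts of T(173, 2) cannot all be equal).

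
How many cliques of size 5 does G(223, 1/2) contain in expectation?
E[# K_5] = C(223, 5) · (1/2)^C(5, 2) = 4392741639 / 2^10 ≈ 4289786.756836

For each 5-subset S of vertices (there are C(223, 5) = 4392741639 such S), let X_S = 1 if S induces a K_5 (all C(5, 2) = 10 edges present). Then P(X_S = 1) = (1/2)^10 = 1/1024. By linearity of expectation, E[# K_5] = C(223, 5) · (1/2)^10 = 4392741639 / 1024 ≈ 4289786.756836.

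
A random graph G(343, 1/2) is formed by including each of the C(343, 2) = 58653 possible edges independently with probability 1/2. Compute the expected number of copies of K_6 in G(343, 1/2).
E[# K_6] = C(343, 6) · (1/2)^C(6, 2) = 2164399496259 / 2^15 ≈ 66052230.720795

For each 6-subset S of vertices (there are C(343, 6) = 2164399496259 such S), let X_S = 1 if S induces a K_6 (all C(6, 2) = 15 edges present). Then P(X_S = 1) = (1/2)^15 = 1/32768. By linearity of expectation, E[# K_6] = C(343, 6) · (1/2)^15 = 2164399496259 / 32768 ≈ 66052230.720795.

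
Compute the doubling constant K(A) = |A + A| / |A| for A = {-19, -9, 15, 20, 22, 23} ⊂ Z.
K = |A + A| / |A| = 21/6 = 7/2

Enumerate A + A = {a + b : a, b ∈ A}. With |A| = 6, there are |A|^2 = 36 ordered sum pairs; collecting distinct values, A + A = {-38, -28, -18, -4, 1, 3, 4, 6, 11, 13, 14, 30, 35, 37, 38, 40, 42, 43, 44, 45, 46}, so |A + A| = 21. Thus K = 21/6 = 7/2. For comparison, the minimum possible |A + A| over all 6-element sets is 2·6 − 1 = 11 (so min K = 11/6), attained only by arithmetic progressions.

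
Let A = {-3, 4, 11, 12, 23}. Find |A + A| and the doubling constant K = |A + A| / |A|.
K = |A + A| / |A| = 14/5

Enumerate A + A = {a + b : a, b ∈ A}. With |A| = 5, there are |A|^2 = 25 ordered sum pairs; collecting distinct values, A + A = {-6, 1, 8, 9, 15, 16, 20, 22, 23, 24, 27, 34, 35, 46}, so |A + A| = 14. Thus K = 14/5. For comparison, the minimum possible |A + A| over all 5-element sets is 2·5 − 1 = 9 (so min K = 9/5), attained only by arithmetic progressions.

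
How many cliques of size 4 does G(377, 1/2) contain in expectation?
E[# K_4] = C(377, 4) · (1/2)^C(4, 2) = 828363250 / 2^6 = 414181625/32 = 12943175.78125

For each 4-subset S of vertices (there are C(377, 4) = 828363250 such S), let X_S = 1 if S induces a K_4 (all C(4, 2) = 6 edges present). Then P(X_S = 1) = (1/2)^6 = 1/64. By linearity of expectation, E[# K_4] = C(377, 4) · (1/2)^6 = 828363250 / 64 = 414181625/32 = 12943175.78125.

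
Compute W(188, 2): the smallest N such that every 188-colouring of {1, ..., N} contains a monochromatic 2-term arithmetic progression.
W(188, 2) = 188 + 1 = 189

A 2-term AP is any pair of integers, so a monochromatic 2-AP exists iff some colour is used at least twice. With 188 colours, the colouring i ↦ i on {1, ..., 188} uses each colour once, avoiding any monochromatic pair, so W(188, 2) > 188. For {1, ..., 189}, pigeonhole forces two integers of the same colour, which form a monochromatic 2-AP. Hence W(188, 2) = 189.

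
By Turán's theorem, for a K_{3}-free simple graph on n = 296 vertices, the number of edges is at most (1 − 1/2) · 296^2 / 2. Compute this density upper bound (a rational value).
Turán density bound = (1/2) · 296^2/2 = 21904

Turán's theorem: ex(n, K_{r+1}) is achieved by the complete r-partite Turán graph T(n, r) with parts as balanced as possible, and is at most (1 − 1/r) · n^2/2. For r = 2, n = 296: the density bound is (1/2) · 87616/2 = 21904. Since 2 ∣ 296, the Turán graph T(296, 2) has parts of equal size 148, and its edge count e(T(296, 2)) = 21904 attains the density bound exactly.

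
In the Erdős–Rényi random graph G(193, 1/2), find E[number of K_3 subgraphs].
E[# K_3] = C(193, 3) · (1/2)^C(3, 2) = 1179616 / 2^3 = 147452

For each 3-subset S of vertices (there are C(193, 3) = 1179616 such S), let X_S = 1 if S induces a K_3 (all C(3, 2) = 3 edges present). Then P(X_S = 1) = (1/2)^3 = 1/8. By linearity of expectation, E[# K_3] = C(193, 3) · (1/2)^3 = 1179616 / 8 = 147452.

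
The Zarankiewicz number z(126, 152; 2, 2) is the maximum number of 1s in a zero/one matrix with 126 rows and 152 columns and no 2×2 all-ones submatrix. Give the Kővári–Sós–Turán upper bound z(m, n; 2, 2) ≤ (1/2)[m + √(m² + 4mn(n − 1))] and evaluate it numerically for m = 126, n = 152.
z(126, 152; 2, 2) ≤ (1/2)[126 + √(126² + 4·126·152·151)] = (1/2)[126 + √11583684] = 1764.7406

Kővári–Sós–Turán: let r_1, ..., r_126 be the row sums and z = Σ r_i the total number of 1s. Each pair of columns can share at most one row with both entries 1 (else a 2×2 all-ones block appears), so Σ_i C(r_i, 2) ≤ C(152, 2) = 11476. By convexity Σ_i C(r_i, 2) ≥ 126·C(z/126, 2) = z(z − 126)/(2·126), giving z² − 126z − 126·152·151 ≤ 0 and hence z ≤ (1/2)[126 + √(15876 + 4·2891952)] = (1/2)[126 + √11583684] ≈ (1/2)(126 + 3403.4812) = 1764.7406.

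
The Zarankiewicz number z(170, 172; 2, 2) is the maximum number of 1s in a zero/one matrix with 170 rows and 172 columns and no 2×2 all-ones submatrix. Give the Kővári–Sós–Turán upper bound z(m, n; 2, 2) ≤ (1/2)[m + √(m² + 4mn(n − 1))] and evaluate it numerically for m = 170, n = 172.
z(170, 172; 2, 2) ≤ (1/2)[170 + √(170² + 4·170·172·171)] = (1/2)[170 + √20029060] = 2322.6919

Kővári–Sós–Turán: let r_1, ..., r_170 be the row sums and z = Σ r_i the total number of 1s. Each pair of columns can share at most one row with both entries 1 (else a 2×2 all-ones block appears), so Σ_i C(r_i, 2) ≤ C(172, 2) = 14706. By convexity Σ_i C(r_i, 2) ≥ 170·C(z/170, 2) = z(z − 170)/(2·170), giving z² − 170z − 170·172·171 ≤ 0 and hence z ≤ (1/2)[170 + √(28900 + 4·5000040)] = (1/2)[170 + √20029060] ≈ (1/2)(170 + 4475.3838) = 2322.6919.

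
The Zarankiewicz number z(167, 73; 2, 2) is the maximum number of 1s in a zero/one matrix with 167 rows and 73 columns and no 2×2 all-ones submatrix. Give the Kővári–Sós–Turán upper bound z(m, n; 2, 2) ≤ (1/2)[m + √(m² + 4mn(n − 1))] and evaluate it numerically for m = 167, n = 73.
z(167, 73; 2, 2) ≤ (1/2)[167 + √(167² + 4·167·73·72)] = (1/2)[167 + √3538897] = 1024.0978

Kővári–Sós–Turán: let r_1, ..., r_167 be the row sums and z = Σ r_i the total number of 1s. Each pair of columns can share at most one row with both entries 1 (else a 2×2 all-ones block appears), so Σ_i C(r_i, 2) ≤ C(73, 2) = 2628. By convexity Σ_i C(r_i, 2) ≥ 167·C(z/167, 2) = z(z − 167)/(2·167), giving z² − 167z − 167·73·72 ≤ 0 and hence z ≤ (1/2)[167 + √(27889 + 4·877752)] = (1/2)[167 + √3538897] ≈ (1/2)(167 + 1881.1956) = 1024.0978.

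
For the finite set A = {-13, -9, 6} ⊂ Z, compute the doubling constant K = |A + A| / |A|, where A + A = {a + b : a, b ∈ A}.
K = |A + A| / |A| = 6/3 = 2

Enumerate A + A = {a + b : a, b ∈ A}. With |A| = 3, there are |A|^2 = 9 ordered sum pairs; collecting distinct values, A + A = {-26, -22, -18, -7, -3, 12}, so |A + A| = 6. Thus K = 6/3 = 2. For comparison, the minimum possible |A + A| over all 3-element sets is 2·3 − 1 = 5 (so min K = 5/3), attained only by arithmetic progressions.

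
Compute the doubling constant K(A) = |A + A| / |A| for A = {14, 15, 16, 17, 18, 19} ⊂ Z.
K = |A + A| / |A| = 11/6

Enumerate A + A = {a + b : a, b ∈ A}. With |A| = 6, there are |A|^2 = 36 ordered sum pairs; collecting distinct values, A + A = {28, 29, 30, 31, 32, 33, 34, 35, 36, 37, 38}, so |A + A| = 11. Thus K = 11/6. Here |A + A| = 2|A| − 1 = 11, the minimum possible — so K = 11/6 is minimal, which holds iff A is an arithmetic progression.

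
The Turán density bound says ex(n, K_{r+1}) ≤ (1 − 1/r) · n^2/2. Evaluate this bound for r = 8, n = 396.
Turán density bound = (7/8) · 396^2/2 = 68607

Turán's theorem: ex(n, K_{r+1}) is achieved by the complete r-partite Turán graph T(n, r) with parts as balanced as possible, and is at most (1 − 1/r) · n^2/2. For r = 8, n = 396: the density bound is (7/8) · 156816/2 = 68607. The integer-valued extremum is e(T(396, 8)) = 68606, which is strictly less than the density bound 68607 since 8 ∤ 396 (the parts of T(396, 8) cannot all be equal).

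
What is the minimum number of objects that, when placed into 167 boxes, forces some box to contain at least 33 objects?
n = (33 − 1)·167 + 1 = 5345

By the generalised pigeonhole principle, to guarantee some box contains ≥ r objects we need more than (r − 1) · k objects total. Threshold: n = (r − 1) · k + 1. With r = 33 and k = 167: n = 32 · 167 + 1 = 5344 + 1 = 5345. For n = 5344 = 32 · 167, we can put exactly 32 objects in every box, avoiding 33 in any single one — so 5345 is tight.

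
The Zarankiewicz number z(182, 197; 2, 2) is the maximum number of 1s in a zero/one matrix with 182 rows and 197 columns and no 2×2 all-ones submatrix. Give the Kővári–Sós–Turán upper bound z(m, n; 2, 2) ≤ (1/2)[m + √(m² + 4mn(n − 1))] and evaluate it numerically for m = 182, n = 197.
z(182, 197; 2, 2) ≤ (1/2)[182 + √(182² + 4·182·197·196)] = (1/2)[182 + √28142660] = 2743.4828

Kővári–Sós–Turán: let r_1, ..., r_182 be the row sums and z = Σ r_i the total number of 1s. Each pair of columns can share at most one row with both entries 1 (else a 2×2 all-ones block appears), so Σ_i C(r_i, 2) ≤ C(197, 2) = 19306. By convexity Σ_i C(r_i, 2) ≥ 182·C(z/182, 2) = z(z − 182)/(2·182), giving z² − 182z − 182·197·196 ≤ 0 and hence z ≤ (1/2)[182 + √(33124 + 4·7027384)] = (1/2)[182 + √28142660] ≈ (1/2)(182 + 5304.9656) = 2743.4828.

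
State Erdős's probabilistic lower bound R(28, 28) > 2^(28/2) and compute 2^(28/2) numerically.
2^(28/2) = 16384; so R(28, 28) > 16384

Colour each edge of K_n uniformly at random with red/blue. The expected number of monochromatic K_28 is C(n, 28) · 2 · 2^(−C(28,2)). If C(n, 28) · 2^(1 − C(28,2)) < 1, then with positive probability no monochromatic K_28 exists, so R(28, 28) > n. The standard estimate C(n, 28) ≤ n^28/28! shows this inequality holds whenever n ≤ 2^(28/2) (since 28! · 2^(C(28,2) − 1) > 2^(28^2/2) ≥ n^28). Hence R(28, 28) > 2^(28/2) = 16384.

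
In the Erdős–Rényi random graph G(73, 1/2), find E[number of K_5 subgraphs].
E[# K_5] = C(73, 5) · (1/2)^C(5, 2) = 15020334 / 2^10 = 7510167/512 ≈ 14668.294922

For each 5-subset S of vertices (there are C(73, 5) = 15020334 such S), let X_S = 1 if S induces a K_5 (all C(5, 2) = 10 edges present). Then P(X_S = 1) = (1/2)^10 = 1/1024. By linearity of expectation, E[# K_5] = C(73, 5) · (1/2)^10 = 15020334 / 1024 = 7510167/512 ≈ 14668.294922.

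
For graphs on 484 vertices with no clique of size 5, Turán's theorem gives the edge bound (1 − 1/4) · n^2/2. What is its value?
Turán density bound = (3/4) · 484^2/2 = 87846

Turán's theorem: ex(n, K_{r+1}) is achieved by the complete r-partite Turán graph T(n, r) with parts as balanced as possible, and is at most (1 − 1/r) · n^2/2. For r = 4, n = 484: the density bound is (3/4) · 234256/2 = 87846. Since 4 ∣ 484, the Turán graph T(484, 4) has parts of equal size 121, and its edge count e(T(484, 4)) = 87846 attains the density bound exactly.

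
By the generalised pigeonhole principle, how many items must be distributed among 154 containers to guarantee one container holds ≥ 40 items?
n = (40 − 1)·154 + 1 = 6007

By the generalised pigeonhole principle, to guarantee some box contains ≥ r objects we need more than (r − 1) · k objects total. Threshold: n = (r − 1) · k + 1. With r = 40 and k = 154: n = 39 · 154 + 1 = 6006 + 1 = 6007. For n = 6006 = 39 · 154, we can put exactly 39 objects in every box, avoiding 40 in any single one — so 6007 is tight.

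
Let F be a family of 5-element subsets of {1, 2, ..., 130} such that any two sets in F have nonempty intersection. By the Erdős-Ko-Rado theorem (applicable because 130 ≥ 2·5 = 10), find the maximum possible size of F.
max |F| = C(129, 4) = 11009376

The Erdős-Ko-Rado theorem states: for n ≥ 2k, an intersecting family of k-subsets of an n-element set has size at most C(n − 1, k − 1), with equality for 'star' families {A ⊆ [n] : |A| = k, i ∈ A} (fix an element i). For n = 130, k = 5: C(129, 4) = 11009376.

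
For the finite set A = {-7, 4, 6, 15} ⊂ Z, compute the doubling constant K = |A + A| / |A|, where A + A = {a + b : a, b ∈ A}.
K = |A + A| / |A| = 9/4

Enumerate A + A = {a + b : a, b ∈ A}. With |A| = 4, there are |A|^2 = 16 ordered sum pairs; collecting distinct values, A + A = {-14, -3, -1, 8, 10, 12, 19, 21, 30}, so |A + A| = 9. Thus K = 9/4. For comparison, the minimum possible |A + A| over all 4-element sets is 2·4 − 1 = 7 (so min K = 7/4), attained only by arithmetic progressions.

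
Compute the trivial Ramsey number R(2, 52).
R(2, 52) = 52

R(2, k) = k for all k ≥ 2: in a 2-colouring of K_k, either some edge is red (a red K_2) or all edges are blue (a blue K_k). And K_{51} coloured all-blue has no blue K_52, so R(2, 52) > 51. Hence R(2, 52) = 52.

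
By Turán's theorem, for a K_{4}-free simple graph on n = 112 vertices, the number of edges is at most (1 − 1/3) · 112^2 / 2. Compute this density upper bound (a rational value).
Turán density bound = (2/3) · 112^2/2 = 12544/3 ≈ 4181.3333

Turán's theorem: ex(n, K_{r+1}) is achieved by the complete r-partite Turán graph T(n, r) with parts as balanced as possible, and is at most (1 − 1/r) · n^2/2. For r = 3, n = 112: the density bound is (2/3) · 12544/2 = 12544/3 ≈ 4181.3333. The integer-valued extremum is e(T(112, 3)) = 4181, which is strictly less than the density bound 12544/3 since 3 ∤ 112 (the parts of T(112, 3) cannot all be equal).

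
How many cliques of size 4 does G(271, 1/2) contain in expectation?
E[# K_4] = C(271, 4) · (1/2)^C(4, 2) = 219790485 / 2^6 = 3434226.328125

For each 4-subset S of vertices (there are C(271, 4) = 219790485 such S), let X_S = 1 if S induces a K_4 (all C(4, 2) = 6 edges present). Then P(X_S = 1) = (1/2)^6 = 1/64. By linearity of expectation, E[# K_4] = C(271, 4) · (1/2)^6 = 219790485 / 64 = 3434226.328125.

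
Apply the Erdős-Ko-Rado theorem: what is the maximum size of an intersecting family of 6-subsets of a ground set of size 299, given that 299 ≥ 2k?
max |F| = C(298, 5) = 18934442604

The Erdős-Ko-Rado theorem states: for n ≥ 2k, an intersecting family of k-subsets of an n-element set has size at most C(n − 1, k − 1), with equality for 'star' families {A ⊆ [n] : |A| = k, i ∈ A} (fix an element i). For n = 299, k = 6: C(298, 5) = 18934442604.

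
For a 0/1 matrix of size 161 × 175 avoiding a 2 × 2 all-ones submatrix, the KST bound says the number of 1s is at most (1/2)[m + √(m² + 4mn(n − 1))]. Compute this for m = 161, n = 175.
z(161, 175; 2, 2) ≤ (1/2)[161 + √(161² + 4·161·175·174)] = (1/2)[161 + √19635721] = 2296.1106

Kővári–Sós–Turán: let r_1, ..., r_161 be the row sums and z = Σ r_i the total number of 1s. Each pair of columns can share at most one row with both entries 1 (else a 2×2 all-ones block appears), so Σ_i C(r_i, 2) ≤ C(175, 2) = 15225. By convexity Σ_i C(r_i, 2) ≥ 161·C(z/161, 2) = z(z − 161)/(2·161), giving z² − 161z − 161·175·174 ≤ 0 and hence z ≤ (1/2)[161 + √(25921 + 4·4902450)] = (1/2)[161 + √19635721] ≈ (1/2)(161 + 4431.2212) = 2296.1106.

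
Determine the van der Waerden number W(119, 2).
W(119, 2) = 119 + 1 = 120

A 2-term AP is any pair of integers, so a monochromatic 2-AP exists iff some colour is used at least twice. With 119 colours, the colouring i ↦ i on {1, ..., 119} uses each colour once, avoiding any monochromatic pair, so W(119, 2) > 119. For {1, ..., 120}, pigeonhole forces two integers of the same colour, which form a monochromatic 2-AP. Hence W(119, 2) = 120.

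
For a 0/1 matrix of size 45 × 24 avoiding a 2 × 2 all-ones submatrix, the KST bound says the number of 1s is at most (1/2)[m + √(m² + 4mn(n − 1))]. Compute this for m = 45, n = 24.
z(45, 24; 2, 2) ≤ (1/2)[45 + √(45² + 4·45·24·23)] = (1/2)[45 + √101385] = 181.7051

Kővári–Sós–Turán: let r_1, ..., r_45 be the row sums and z = Σ r_i the total number of 1s. Each pair of columns can share at most one row with both entries 1 (else a 2×2 all-ones block appears), so Σ_i C(r_i, 2) ≤ C(24, 2) = 276. By convexity Σ_i C(r_i, 2) ≥ 45·C(z/45, 2) = z(z − 45)/(2·45), giving z² − 45z − 45·24·23 ≤ 0 and hence z ≤ (1/2)[45 + √(2025 + 4·24840)] = (1/2)[45 + √101385] ≈ (1/2)(45 + 318.4101) = 181.7051.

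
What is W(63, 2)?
W(63, 2) = 63 + 1 = 64

A 2-term AP is any pair of integers, so a monochromatic 2-AP exists iff some colour is used at least twice. With 63 colours, the colouring i ↦ i on {1, ..., 63} uses each colour once, avoiding any monochromatic pair, so W(63, 2) > 63. For {1, ..., 64}, pigeonhole forces two integers of the same colour, which form a monochromatic 2-AP. Hence W(63, 2) = 64.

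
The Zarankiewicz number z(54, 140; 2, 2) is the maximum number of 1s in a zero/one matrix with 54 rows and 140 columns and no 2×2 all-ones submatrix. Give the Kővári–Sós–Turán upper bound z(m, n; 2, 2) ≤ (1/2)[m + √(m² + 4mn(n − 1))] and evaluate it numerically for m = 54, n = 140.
z(54, 140; 2, 2) ≤ (1/2)[54 + √(54² + 4·54·140·139)] = (1/2)[54 + √4206276] = 1052.4604

Kővári–Sós–Turán: let r_1, ..., r_54 be the row sums and z = Σ r_i the total number of 1s. Each pair of columns can share at most one row with both entries 1 (else a 2×2 all-ones block appears), so Σ_i C(r_i, 2) ≤ C(140, 2) = 9730. By convexity Σ_i C(r_i, 2) ≥ 54·C(z/54, 2) = z(z − 54)/(2·54), giving z² − 54z − 54·140·139 ≤ 0 and hence z ≤ (1/2)[54 + √(2916 + 4·1050840)] = (1/2)[54 + √4206276] ≈ (1/2)(54 + 2050.9208) = 1052.4604.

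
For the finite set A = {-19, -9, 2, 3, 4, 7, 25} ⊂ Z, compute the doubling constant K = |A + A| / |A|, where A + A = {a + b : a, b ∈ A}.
K = |A + A| / |A| = 26/7

Enumerate A + A = {a + b : a, b ∈ A}. With |A| = 7, there are |A|^2 = 49 ordered sum pairs; collecting distinct values, A + A = {-38, -28, -18, -17, -16, -15, -12, -7, -6, -5, -2, 4, 5, 6, 7, 8, 9, 10, 11, 14, 16, 27, 28, 29, 32, 50}, so |A + A| = 26. Thus K = 26/7. For comparison, the minimum possible |A + A| over all 7-element sets is 2·7 − 1 = 13 (so min K = 13/7), attained only by arithmetic progressions.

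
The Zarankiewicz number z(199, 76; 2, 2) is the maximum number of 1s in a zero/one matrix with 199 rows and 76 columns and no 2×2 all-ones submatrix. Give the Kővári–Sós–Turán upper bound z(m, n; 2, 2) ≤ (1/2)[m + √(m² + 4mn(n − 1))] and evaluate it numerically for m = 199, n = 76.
z(199, 76; 2, 2) ≤ (1/2)[199 + √(199² + 4·199·76·75)] = (1/2)[199 + √4576801] = 1169.173

Kővári–Sós–Turán: let r_1, ..., r_199 be the row sums and z = Σ r_i the total number of 1s. Each pair of columns can share at most one row with both entries 1 (else a 2×2 all-ones block appears), so Σ_i C(r_i, 2) ≤ C(76, 2) = 2850. By convexity Σ_i C(r_i, 2) ≥ 199·C(z/199, 2) = z(z − 199)/(2·199), giving z² − 199z − 199·76·75 ≤ 0 and hence z ≤ (1/2)[199 + √(39601 + 4·1134300)] = (1/2)[199 + √4576801] ≈ (1/2)(199 + 2139.3459) = 1169.173.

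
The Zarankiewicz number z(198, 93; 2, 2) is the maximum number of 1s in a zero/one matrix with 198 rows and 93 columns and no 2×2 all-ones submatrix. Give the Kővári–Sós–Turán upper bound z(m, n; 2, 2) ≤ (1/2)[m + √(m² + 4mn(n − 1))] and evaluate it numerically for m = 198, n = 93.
z(198, 93; 2, 2) ≤ (1/2)[198 + √(198² + 4·198·93·92)] = (1/2)[198 + √6815556] = 1404.331

Kővári–Sós–Turán: let r_1, ..., r_198 be the row sums and z = Σ r_i the total number of 1s. Each pair of columns can share at most one row with both entries 1 (else a 2×2 all-ones block appears), so Σ_i C(r_i, 2) ≤ C(93, 2) = 4278. By convexity Σ_i C(r_i, 2) ≥ 198·C(z/198, 2) = z(z − 198)/(2·198), giving z² − 198z − 198·93·92 ≤ 0 and hence z ≤ (1/2)[198 + √(39204 + 4·1694088)] = (1/2)[198 + √6815556] ≈ (1/2)(198 + 2610.662) = 1404.331.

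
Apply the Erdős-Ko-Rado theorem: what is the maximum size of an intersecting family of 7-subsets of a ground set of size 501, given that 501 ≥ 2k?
max |F| = C(500, 6) = 21057686727000

The Erdős-Ko-Rado theorem states: for n ≥ 2k, an intersecting family of k-subsets of an n-element set has size at most C(n − 1, k − 1), with equality for 'star' families {A ⊆ [n] : |A| = k, i ∈ A} (fix an element i). For n = 501, k = 7: C(500, 6) = 21057686727000.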